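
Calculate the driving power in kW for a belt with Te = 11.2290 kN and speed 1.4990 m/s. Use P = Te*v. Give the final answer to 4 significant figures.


P = Te * v = 11.2290 * 1.4990
P = 16.83 kW


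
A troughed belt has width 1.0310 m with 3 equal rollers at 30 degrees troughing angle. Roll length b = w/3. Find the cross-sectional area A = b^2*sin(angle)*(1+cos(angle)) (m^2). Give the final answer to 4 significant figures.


b = 1.0310/3 = 0.343667 m
A = 0.343667^2 * sin(30 deg) * (1 + cos(30 deg))
A = 0.1102 m^2


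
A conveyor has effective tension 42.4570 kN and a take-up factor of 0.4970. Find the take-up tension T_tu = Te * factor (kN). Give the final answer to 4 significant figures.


T_tu = 42.4570 * 0.4970
T_tu = 21.10 kN


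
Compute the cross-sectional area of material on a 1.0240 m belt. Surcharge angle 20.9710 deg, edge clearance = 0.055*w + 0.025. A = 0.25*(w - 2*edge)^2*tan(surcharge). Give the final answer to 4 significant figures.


edge = 0.055*1.0240 + 0.025 = 0.08132 m
ew = 1.0240 - 2*0.08132 = 0.86136 m
A = 0.25 * 0.86136^2 * tan(20.9710 deg)
A = 0.07109 m^2


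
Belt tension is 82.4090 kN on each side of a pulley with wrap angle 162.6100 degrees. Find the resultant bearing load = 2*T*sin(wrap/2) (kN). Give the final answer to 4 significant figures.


F = 2 * 82.4090 * sin(162.6100/2 deg)
F = 162.9 kN


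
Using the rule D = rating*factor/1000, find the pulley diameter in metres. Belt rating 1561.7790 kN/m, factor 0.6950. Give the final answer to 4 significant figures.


D = 1561.7790 * 0.6950 / 1000
D = 1.085 m


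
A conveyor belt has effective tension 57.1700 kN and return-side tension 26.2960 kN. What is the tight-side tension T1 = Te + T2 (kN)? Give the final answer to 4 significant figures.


T1 = Te + T2 = 57.1700 + 26.2960
T1 = 83.47 kN


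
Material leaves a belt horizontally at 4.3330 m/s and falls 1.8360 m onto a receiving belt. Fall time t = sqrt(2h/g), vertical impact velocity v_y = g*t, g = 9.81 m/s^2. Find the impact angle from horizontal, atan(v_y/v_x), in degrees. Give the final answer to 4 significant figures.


t = sqrt(2*1.8360/9.81) = 0.61181 s
v_y = 9.81 * 0.61181 = 6.00186 m/s
angle = atan(6.00186 / 4.3330) = 54.17 deg


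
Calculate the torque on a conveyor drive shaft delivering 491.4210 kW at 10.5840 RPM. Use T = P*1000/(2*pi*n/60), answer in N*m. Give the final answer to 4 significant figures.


omega = 2*pi*10.5840/60 = 1.10835 rad/s
T = 491.4210*1000 / 1.10835
T = 443400 N*m


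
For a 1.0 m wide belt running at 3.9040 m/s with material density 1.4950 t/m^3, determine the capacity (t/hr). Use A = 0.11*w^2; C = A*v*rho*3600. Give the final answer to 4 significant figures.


A = 0.11 * 1.0^2 = 0.11 m^2
C = 0.11 * 3.9040 * 1.4950 * 3600
C = 2311 t/hr


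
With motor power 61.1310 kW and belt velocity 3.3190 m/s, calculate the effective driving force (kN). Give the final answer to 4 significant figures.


Te = P / v = 61.1310 / 3.3190
Te = 18.42 kN


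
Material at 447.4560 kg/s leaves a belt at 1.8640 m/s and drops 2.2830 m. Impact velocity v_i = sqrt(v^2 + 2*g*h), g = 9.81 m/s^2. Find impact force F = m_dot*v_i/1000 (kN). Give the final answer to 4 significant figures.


v_i = sqrt(1.8640^2 + 2*9.81*2.2830) = 6.94744 m/s
F = 447.4560 * 6.94744 / 1000
F = 3.109 kN


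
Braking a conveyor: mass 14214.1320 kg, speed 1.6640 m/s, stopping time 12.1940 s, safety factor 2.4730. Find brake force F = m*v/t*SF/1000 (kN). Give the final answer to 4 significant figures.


F = 14214.1320 * 1.6640 / 12.1940 * 2.4730 / 1000
F = 4.797 kN


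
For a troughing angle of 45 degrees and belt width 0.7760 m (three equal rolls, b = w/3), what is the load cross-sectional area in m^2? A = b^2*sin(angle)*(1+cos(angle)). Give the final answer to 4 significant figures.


b = 0.7760/3 = 0.258667 m
A = 0.258667^2 * sin(45 deg) * (1 + cos(45 deg))
A = 0.08077 m^2


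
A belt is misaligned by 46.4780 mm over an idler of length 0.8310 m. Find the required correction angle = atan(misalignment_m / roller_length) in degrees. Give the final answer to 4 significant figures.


misalign_m = 46.4780 / 1000 = 0.046478 m
angle = atan(0.046478 / 0.8310)
angle = 3.201 deg


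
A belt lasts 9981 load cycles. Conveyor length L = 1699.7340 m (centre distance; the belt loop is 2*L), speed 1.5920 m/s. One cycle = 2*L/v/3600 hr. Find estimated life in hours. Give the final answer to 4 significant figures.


cycle_time = 2 * 1699.7340 / 1.5920 / 3600 = 0.593151 hr
life = 9981 * 0.593151 = 5920 hours


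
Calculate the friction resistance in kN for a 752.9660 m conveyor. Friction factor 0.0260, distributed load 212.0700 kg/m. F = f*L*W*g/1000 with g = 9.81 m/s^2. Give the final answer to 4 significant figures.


F = 0.0260 * 752.9660 * 212.0700 * 9.81 / 1000
F = 40.73 kN


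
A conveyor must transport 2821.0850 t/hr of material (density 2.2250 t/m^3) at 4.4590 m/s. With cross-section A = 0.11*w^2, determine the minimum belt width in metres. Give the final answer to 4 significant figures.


A_req = 2821.0850 / (4.4590 * 2.2250 * 3600) = 0.0789853 m^2
w = sqrt(0.0789853 / 0.11)
w = 0.8474 m


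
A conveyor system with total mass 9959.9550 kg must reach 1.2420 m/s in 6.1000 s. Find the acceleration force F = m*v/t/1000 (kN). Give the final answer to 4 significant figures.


F = 9959.9550 * 1.2420 / 6.1000 / 1000
F = 2.028 kN


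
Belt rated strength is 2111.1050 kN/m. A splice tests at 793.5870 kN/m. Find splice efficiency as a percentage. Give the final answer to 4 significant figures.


Eff = 793.5870 / 2111.1050 * 100
Eff = 37.59 %


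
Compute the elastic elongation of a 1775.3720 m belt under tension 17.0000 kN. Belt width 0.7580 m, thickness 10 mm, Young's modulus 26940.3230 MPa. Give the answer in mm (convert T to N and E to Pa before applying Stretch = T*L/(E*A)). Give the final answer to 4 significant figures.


A = 0.7580 * 0.01 = 0.00758 m^2
Stretch = 17.0000*1000 * 1775.3720 / (26940.3230e6 * 0.00758) * 1000
Stretch = 147.8 mm


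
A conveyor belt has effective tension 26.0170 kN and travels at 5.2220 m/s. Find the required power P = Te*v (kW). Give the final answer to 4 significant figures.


P = Te * v = 26.0170 * 5.2220
P = 135.9 kW


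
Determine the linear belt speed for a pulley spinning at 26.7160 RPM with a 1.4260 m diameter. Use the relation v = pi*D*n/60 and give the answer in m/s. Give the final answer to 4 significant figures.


v = pi * 1.4260 * 26.7160 / 60
v = 1.995 m/s


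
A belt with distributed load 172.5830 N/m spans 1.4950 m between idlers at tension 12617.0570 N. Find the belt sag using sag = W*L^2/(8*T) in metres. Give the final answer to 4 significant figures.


sag = 172.5830 * 1.4950^2 / (8 * 12617.0570)
sag = 0.003821 m


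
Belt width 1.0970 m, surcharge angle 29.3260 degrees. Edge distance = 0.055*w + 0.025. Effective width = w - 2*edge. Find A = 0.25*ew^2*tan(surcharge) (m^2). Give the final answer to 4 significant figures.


edge = 0.055*1.0970 + 0.025 = 0.085335 m
ew = 1.0970 - 2*0.085335 = 0.92633 m
A = 0.25 * 0.92633^2 * tan(29.3260 deg)
A = 0.1205 m^2


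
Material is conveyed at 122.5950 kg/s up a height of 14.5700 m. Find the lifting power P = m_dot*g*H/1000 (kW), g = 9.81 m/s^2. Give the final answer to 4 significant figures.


P = 122.5950 * 9.81 * 14.5700 / 1000
P = 17.52 kW


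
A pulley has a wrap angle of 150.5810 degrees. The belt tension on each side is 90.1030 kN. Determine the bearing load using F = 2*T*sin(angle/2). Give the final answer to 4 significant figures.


F = 2 * 90.1030 * sin(150.5810/2 deg)
F = 174.3 kN


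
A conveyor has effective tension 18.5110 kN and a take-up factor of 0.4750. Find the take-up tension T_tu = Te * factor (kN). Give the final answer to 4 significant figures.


T_tu = 18.5110 * 0.4750
T_tu = 8.793 kN


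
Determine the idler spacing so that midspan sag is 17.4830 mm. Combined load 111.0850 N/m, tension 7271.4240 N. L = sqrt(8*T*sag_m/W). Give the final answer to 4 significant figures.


sag = 17.4830/1000 = 0.017483 m
L = sqrt(8 * 7271.4240 * 0.017483 / 111.0850)
L = 3.026 m


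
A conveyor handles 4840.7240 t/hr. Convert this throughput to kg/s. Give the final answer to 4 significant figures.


m_dot = 4840.7240 * 1000 / 3600
m_dot = 1345 kg/s


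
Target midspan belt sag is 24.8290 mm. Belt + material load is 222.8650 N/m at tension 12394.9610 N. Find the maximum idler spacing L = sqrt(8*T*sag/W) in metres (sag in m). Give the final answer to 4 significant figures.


sag = 24.8290/1000 = 0.024829 m
L = sqrt(8 * 12394.9610 * 0.024829 / 222.8650)
L = 3.324 m


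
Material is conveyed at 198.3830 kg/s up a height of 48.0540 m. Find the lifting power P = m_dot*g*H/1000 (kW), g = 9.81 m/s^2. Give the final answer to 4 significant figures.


P = 198.3830 * 9.81 * 48.0540 / 1000
P = 93.52 kW


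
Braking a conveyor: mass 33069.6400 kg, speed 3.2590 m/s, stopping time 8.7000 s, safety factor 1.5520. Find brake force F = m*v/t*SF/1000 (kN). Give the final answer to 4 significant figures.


F = 33069.6400 * 3.2590 / 8.7000 * 1.5520 / 1000
F = 19.23 kN


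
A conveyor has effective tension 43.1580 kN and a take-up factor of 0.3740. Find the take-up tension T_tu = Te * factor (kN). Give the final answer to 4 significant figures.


T_tu = 43.1580 * 0.3740
T_tu = 16.14 kN


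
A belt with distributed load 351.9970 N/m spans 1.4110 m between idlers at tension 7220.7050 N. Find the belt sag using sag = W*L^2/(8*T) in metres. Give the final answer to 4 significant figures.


sag = 351.9970 * 1.4110^2 / (8 * 7220.7050)
sag = 0.01213 m


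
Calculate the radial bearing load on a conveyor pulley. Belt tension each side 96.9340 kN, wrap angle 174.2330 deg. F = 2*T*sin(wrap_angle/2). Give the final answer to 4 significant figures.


F = 2 * 96.9340 * sin(174.2330/2 deg)
F = 193.6 kN


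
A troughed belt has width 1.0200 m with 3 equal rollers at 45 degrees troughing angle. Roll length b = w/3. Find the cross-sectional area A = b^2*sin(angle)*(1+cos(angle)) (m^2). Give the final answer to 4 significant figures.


b = 1.0200/3 = 0.34 m
A = 0.34^2 * sin(45 deg) * (1 + cos(45 deg))
A = 0.1395 m^2


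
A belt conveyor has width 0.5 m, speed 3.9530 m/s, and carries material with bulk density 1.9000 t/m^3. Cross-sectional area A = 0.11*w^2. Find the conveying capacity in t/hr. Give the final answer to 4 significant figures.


A = 0.11 * 0.5^2 = 0.0275 m^2
C = 0.0275 * 3.9530 * 1.9000 * 3600
C = 743.6 t/hr


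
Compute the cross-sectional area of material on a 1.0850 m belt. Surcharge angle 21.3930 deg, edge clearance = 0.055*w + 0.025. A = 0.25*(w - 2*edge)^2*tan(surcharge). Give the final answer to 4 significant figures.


edge = 0.055*1.0850 + 0.025 = 0.084675 m
ew = 1.0850 - 2*0.084675 = 0.91565 m
A = 0.25 * 0.91565^2 * tan(21.3930 deg)
A = 0.08211 m^2


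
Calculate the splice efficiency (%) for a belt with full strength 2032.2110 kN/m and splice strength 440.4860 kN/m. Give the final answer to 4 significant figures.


Eff = 440.4860 / 2032.2110 * 100
Eff = 21.68 %


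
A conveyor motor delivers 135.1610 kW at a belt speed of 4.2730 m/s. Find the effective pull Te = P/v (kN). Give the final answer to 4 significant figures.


Te = P / v = 135.1610 / 4.2730
Te = 31.63 kN


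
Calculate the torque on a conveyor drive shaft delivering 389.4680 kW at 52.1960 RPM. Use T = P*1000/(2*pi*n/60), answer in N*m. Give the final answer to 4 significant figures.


omega = 2*pi*52.1960/60 = 5.46595 rad/s
T = 389.4680*1000 / 5.46595
T = 71250 N*m


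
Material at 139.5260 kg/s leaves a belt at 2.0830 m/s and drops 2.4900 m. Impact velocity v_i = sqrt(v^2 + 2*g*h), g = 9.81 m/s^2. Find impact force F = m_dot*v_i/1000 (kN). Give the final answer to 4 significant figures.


v_i = sqrt(2.0830^2 + 2*9.81*2.4900) = 7.29333 m/s
F = 139.5260 * 7.29333 / 1000
F = 1.018 kN


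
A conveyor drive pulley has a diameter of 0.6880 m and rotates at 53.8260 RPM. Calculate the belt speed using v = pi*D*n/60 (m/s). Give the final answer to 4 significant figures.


v = pi * 0.6880 * 53.8260 / 60
v = 1.939 m/s


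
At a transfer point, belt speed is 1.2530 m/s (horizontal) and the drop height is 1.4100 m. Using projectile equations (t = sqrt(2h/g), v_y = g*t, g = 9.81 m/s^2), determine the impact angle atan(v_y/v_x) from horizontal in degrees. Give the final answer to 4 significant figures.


t = sqrt(2*1.4100/9.81) = 0.536155 s
v_y = 9.81 * 0.536155 = 5.25968 m/s
angle = atan(5.25968 / 1.2530) = 76.60 deg


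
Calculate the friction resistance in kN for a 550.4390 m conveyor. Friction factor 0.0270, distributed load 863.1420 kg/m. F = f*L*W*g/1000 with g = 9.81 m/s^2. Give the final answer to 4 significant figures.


F = 0.0270 * 550.4390 * 863.1420 * 9.81 / 1000
F = 125.8 kN


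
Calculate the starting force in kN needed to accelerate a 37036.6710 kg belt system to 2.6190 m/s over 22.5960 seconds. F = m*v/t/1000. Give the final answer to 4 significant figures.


F = 37036.6710 * 2.6190 / 22.5960 / 1000
F = 4.293 kN


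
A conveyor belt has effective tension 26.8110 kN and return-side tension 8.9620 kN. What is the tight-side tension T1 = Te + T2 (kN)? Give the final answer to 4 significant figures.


T1 = Te + T2 = 26.8110 + 8.9620
T1 = 35.77 kN


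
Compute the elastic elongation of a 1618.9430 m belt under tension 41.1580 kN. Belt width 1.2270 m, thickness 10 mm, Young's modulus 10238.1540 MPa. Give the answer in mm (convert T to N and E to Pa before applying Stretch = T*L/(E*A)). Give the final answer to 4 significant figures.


A = 1.2270 * 0.01 = 0.01227 m^2
Stretch = 41.1580*1000 * 1618.9430 / (10238.1540e6 * 0.01227) * 1000
Stretch = 530.4 mm


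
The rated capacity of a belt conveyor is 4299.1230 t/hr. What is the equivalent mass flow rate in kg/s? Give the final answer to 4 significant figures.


m_dot = 4299.1230 * 1000 / 3600
m_dot = 1194 kg/s


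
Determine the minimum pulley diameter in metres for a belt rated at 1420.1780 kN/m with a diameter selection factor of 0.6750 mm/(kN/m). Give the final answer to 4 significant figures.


D = 1420.1780 * 0.6750 / 1000
D = 0.9586 m


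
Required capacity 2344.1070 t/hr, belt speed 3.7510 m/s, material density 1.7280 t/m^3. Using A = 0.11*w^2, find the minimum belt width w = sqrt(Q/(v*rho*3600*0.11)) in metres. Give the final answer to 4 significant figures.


A_req = 2344.1070 / (3.7510 * 1.7280 * 3600) = 0.100458 m^2
w = sqrt(0.100458 / 0.11)
w = 0.9556 m


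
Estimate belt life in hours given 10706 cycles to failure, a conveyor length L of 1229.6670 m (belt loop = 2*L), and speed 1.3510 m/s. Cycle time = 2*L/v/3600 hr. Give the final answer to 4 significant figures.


cycle_time = 2 * 1229.6670 / 1.3510 / 3600 = 0.505661 hr
life = 10706 * 0.505661 = 5414 hours


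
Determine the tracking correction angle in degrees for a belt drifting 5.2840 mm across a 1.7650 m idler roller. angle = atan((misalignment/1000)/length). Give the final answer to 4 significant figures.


misalign_m = 5.2840 / 1000 = 0.005284 m
angle = atan(0.005284 / 1.7650)
angle = 0.1715 deg


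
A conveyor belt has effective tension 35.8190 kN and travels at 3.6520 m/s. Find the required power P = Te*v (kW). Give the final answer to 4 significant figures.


P = Te * v = 35.8190 * 3.6520
P = 130.8 kW


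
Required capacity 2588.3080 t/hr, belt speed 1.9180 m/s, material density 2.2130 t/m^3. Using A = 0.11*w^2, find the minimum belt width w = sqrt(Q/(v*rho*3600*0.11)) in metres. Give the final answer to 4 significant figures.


A_req = 2588.3080 / (1.9180 * 2.2130 * 3600) = 0.169388 m^2
w = sqrt(0.169388 / 0.11)
w = 1.241 m


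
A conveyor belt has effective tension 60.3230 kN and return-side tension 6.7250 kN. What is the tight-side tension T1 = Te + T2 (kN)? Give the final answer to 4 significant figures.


T1 = Te + T2 = 60.3230 + 6.7250
T1 = 67.05 kN


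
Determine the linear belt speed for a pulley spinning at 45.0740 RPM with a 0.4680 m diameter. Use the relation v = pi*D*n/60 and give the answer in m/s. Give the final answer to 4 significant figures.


v = pi * 0.4680 * 45.0740 / 60
v = 1.105 m/s


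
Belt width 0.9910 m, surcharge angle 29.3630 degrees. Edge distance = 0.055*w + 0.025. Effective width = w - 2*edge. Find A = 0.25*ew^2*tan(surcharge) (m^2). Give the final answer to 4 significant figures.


edge = 0.055*0.9910 + 0.025 = 0.079505 m
ew = 0.9910 - 2*0.079505 = 0.83199 m
A = 0.25 * 0.83199^2 * tan(29.3630 deg)
A = 0.09736 m^2


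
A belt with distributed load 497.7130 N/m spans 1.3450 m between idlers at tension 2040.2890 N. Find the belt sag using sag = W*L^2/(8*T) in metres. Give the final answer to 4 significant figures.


sag = 497.7130 * 1.3450^2 / (8 * 2040.2890)
sag = 0.05516 m


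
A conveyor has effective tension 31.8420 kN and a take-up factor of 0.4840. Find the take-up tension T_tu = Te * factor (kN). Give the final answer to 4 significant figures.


T_tu = 31.8420 * 0.4840
T_tu = 15.41 kN


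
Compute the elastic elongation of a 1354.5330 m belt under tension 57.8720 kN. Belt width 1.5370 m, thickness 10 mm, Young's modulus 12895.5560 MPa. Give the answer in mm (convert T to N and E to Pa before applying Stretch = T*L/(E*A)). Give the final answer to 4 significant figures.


A = 1.5370 * 0.01 = 0.01537 m^2
Stretch = 57.8720*1000 * 1354.5330 / (12895.5560e6 * 0.01537) * 1000
Stretch = 395.5 mm


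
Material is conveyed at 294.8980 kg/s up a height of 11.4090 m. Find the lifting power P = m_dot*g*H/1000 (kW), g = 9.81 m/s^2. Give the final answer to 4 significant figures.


P = 294.8980 * 9.81 * 11.4090 / 1000
P = 33.01 kW


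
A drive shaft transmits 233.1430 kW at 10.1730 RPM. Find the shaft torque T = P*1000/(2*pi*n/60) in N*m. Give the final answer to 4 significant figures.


omega = 2*pi*10.1730/60 = 1.06531 rad/s
T = 233.1430*1000 / 1.06531
T = 218800 N*m


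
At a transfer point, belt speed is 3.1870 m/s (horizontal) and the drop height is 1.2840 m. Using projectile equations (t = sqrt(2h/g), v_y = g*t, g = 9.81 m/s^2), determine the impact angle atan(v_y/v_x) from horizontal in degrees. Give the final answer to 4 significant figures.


t = sqrt(2*1.2840/9.81) = 0.511638 s
v_y = 9.81 * 0.511638 = 5.01917 m/s
angle = atan(5.01917 / 3.1870) = 57.59 deg


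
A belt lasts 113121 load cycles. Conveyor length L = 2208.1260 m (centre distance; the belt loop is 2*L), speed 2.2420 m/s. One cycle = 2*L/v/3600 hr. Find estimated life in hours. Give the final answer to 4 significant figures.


cycle_time = 2 * 2208.1260 / 2.2420 / 3600 = 0.547162 hr
life = 113121 * 0.547162 = 61900 hours


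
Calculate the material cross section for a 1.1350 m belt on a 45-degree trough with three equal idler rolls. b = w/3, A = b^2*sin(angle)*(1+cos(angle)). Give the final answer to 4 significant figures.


b = 1.1350/3 = 0.378333 m
A = 0.378333^2 * sin(45 deg) * (1 + cos(45 deg))
A = 0.1728 m^2


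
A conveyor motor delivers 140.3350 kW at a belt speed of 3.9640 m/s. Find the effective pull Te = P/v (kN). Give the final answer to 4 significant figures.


Te = P / v = 140.3350 / 3.9640
Te = 35.40 kN


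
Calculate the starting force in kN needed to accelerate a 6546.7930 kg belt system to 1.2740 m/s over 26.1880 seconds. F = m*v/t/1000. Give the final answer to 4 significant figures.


F = 6546.7930 * 1.2740 / 26.1880 / 1000
F = 0.3185 kN


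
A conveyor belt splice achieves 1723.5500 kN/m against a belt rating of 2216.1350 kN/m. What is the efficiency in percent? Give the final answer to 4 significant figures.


Eff = 1723.5500 / 2216.1350 * 100
Eff = 77.77 %


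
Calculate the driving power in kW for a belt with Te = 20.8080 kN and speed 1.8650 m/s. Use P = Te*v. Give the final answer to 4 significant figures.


P = Te * v = 20.8080 * 1.8650
P = 38.81 kW


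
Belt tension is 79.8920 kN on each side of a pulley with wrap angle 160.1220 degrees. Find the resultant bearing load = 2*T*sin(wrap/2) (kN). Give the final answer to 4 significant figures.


F = 2 * 79.8920 * sin(160.1220/2 deg)
F = 157.4 kN


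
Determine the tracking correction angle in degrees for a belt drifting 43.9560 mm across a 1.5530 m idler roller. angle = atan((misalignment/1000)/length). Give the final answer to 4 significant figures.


misalign_m = 43.9560 / 1000 = 0.043956 m
angle = atan(0.043956 / 1.5530)
angle = 1.621 deg


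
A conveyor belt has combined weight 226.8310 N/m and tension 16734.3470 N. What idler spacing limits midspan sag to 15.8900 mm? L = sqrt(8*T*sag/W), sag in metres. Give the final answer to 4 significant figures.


sag = 15.8900/1000 = 0.015890 m
L = sqrt(8 * 16734.3470 * 0.015890 / 226.8310)
L = 3.062 m


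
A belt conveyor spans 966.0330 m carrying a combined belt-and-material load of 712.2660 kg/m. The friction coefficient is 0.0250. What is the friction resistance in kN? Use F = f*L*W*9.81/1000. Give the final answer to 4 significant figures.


F = 0.0250 * 966.0330 * 712.2660 * 9.81 / 1000
F = 168.7 kN


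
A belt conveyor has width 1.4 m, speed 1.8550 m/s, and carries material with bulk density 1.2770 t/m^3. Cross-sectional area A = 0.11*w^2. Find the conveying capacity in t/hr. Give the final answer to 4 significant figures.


A = 0.11 * 1.4^2 = 0.2156 m^2
C = 0.2156 * 1.8550 * 1.2770 * 3600
C = 1839 t/hr


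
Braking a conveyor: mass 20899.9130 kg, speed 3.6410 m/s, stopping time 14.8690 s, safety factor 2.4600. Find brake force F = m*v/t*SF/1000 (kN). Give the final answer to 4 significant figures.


F = 20899.9130 * 3.6410 / 14.8690 * 2.4600 / 1000
F = 12.59 kN


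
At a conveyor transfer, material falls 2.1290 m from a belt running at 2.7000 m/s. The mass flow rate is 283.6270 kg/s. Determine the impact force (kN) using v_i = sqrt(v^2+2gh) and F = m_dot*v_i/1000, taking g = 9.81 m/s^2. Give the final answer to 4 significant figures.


v_i = sqrt(2.7000^2 + 2*9.81*2.1290) = 7.00435 m/s
F = 283.6270 * 7.00435 / 1000
F = 1.987 kN


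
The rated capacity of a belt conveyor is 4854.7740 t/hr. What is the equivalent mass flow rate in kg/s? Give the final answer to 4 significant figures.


m_dot = 4854.7740 * 1000 / 3600
m_dot = 1349 kg/s


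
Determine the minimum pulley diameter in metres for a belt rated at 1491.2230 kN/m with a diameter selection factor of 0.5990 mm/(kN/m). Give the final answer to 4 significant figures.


D = 1491.2230 * 0.5990 / 1000
D = 0.8932 m


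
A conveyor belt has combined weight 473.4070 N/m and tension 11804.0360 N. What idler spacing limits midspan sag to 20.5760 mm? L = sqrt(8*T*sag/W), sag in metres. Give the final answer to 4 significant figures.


sag = 20.5760/1000 = 0.020576 m
L = sqrt(8 * 11804.0360 * 0.020576 / 473.4070)
L = 2.026 m


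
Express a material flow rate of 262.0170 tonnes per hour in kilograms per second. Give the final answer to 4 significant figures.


m_dot = 262.0170 * 1000 / 3600
m_dot = 72.78 kg/s


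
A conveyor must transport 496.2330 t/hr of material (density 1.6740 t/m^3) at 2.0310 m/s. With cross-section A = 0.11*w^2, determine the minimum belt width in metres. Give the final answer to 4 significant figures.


A_req = 496.2330 / (2.0310 * 1.6740 * 3600) = 0.0405432 m^2
w = sqrt(0.0405432 / 0.11)
w = 0.6071 m


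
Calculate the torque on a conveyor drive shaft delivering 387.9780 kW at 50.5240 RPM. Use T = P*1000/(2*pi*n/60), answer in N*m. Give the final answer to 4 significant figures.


omega = 2*pi*50.5240/60 = 5.29086 rad/s
T = 387.9780*1000 / 5.29086
T = 73330 N*m


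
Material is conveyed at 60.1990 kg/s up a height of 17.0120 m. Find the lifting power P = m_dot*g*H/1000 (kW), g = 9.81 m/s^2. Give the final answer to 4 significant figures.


P = 60.1990 * 9.81 * 17.0120 / 1000
P = 10.05 kW


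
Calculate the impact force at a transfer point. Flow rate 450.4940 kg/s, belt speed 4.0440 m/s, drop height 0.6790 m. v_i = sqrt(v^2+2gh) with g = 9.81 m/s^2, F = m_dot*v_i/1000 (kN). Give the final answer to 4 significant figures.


v_i = sqrt(4.0440^2 + 2*9.81*0.6790) = 5.44756 m/s
F = 450.4940 * 5.44756 / 1000
F = 2.454 kN


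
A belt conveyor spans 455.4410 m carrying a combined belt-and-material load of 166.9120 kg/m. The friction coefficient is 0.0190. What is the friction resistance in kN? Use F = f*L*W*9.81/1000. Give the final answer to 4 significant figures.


F = 0.0190 * 455.4410 * 166.9120 * 9.81 / 1000
F = 14.17 kN


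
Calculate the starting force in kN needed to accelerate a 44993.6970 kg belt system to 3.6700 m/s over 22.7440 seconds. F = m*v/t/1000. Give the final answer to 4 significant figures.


F = 44993.6970 * 3.6700 / 22.7440 / 1000
F = 7.260 kN


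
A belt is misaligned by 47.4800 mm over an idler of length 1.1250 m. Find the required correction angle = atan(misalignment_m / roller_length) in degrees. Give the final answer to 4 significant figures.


misalign_m = 47.4800 / 1000 = 0.047480 m
angle = atan(0.047480 / 1.1250)
angle = 2.417 deg


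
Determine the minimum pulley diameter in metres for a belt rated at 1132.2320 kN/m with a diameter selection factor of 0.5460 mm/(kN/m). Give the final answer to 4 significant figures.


D = 1132.2320 * 0.5460 / 1000
D = 0.6182 m


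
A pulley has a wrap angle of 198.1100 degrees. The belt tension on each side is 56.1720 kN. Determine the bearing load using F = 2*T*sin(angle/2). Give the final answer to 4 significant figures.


F = 2 * 56.1720 * sin(198.1100/2 deg)
F = 110.9 kN


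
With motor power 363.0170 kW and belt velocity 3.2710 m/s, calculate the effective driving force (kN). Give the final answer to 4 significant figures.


Te = P / v = 363.0170 / 3.2710
Te = 111.0 kN


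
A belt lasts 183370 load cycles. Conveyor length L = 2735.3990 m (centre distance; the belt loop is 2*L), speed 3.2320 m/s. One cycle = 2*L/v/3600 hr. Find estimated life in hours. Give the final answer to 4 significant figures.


cycle_time = 2 * 2735.3990 / 3.2320 / 3600 = 0.470194 hr
life = 183370 * 0.470194 = 86220 hours


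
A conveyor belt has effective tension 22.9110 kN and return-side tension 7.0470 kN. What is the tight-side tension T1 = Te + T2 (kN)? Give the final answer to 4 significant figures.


T1 = Te + T2 = 22.9110 + 7.0470
T1 = 29.96 kN


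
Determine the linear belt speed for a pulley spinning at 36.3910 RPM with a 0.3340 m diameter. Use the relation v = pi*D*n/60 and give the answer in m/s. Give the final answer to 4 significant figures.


v = pi * 0.3340 * 36.3910 / 60
v = 0.6364 m/s


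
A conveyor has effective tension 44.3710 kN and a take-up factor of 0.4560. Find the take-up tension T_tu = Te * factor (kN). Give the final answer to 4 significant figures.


T_tu = 44.3710 * 0.4560
T_tu = 20.23 kN


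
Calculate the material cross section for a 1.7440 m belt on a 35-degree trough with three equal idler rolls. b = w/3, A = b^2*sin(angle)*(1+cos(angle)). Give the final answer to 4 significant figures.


b = 1.7440/3 = 0.581333 m
A = 0.581333^2 * sin(35 deg) * (1 + cos(35 deg))
A = 0.3526 m^2


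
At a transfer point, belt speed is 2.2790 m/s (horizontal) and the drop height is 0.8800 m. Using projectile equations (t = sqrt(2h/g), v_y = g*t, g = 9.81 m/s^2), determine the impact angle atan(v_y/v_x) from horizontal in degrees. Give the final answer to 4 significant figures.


t = sqrt(2*0.8800/9.81) = 0.423567 s
v_y = 9.81 * 0.423567 = 4.15519 m/s
angle = atan(4.15519 / 2.2790) = 61.26 deg


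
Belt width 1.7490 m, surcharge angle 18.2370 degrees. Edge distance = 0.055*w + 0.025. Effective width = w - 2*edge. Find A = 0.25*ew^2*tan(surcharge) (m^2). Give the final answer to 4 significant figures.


edge = 0.055*1.7490 + 0.025 = 0.121195 m
ew = 1.7490 - 2*0.121195 = 1.50661 m
A = 0.25 * 1.50661^2 * tan(18.2370 deg)
A = 0.1870 m^2


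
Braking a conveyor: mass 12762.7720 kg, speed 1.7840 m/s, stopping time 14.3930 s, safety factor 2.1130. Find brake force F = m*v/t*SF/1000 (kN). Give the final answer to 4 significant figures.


F = 12762.7720 * 1.7840 / 14.3930 * 2.1130 / 1000
F = 3.343 kN


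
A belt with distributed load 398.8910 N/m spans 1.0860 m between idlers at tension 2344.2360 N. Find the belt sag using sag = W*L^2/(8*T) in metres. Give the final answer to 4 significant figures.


sag = 398.8910 * 1.0860^2 / (8 * 2344.2360)
sag = 0.02509 m


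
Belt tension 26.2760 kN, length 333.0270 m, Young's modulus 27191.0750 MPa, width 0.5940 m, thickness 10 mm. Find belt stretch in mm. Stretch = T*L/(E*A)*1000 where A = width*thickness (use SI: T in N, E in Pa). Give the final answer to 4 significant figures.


A = 0.5940 * 0.01 = 0.00594 m^2
Stretch = 26.2760*1000 * 333.0270 / (27191.0750e6 * 0.00594) * 1000
Stretch = 54.18 mm


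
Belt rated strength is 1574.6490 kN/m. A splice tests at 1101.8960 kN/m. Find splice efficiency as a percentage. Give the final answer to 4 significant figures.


Eff = 1101.8960 / 1574.6490 * 100
Eff = 69.98 %


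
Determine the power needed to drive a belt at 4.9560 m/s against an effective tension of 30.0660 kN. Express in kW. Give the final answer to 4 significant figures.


P = Te * v = 30.0660 * 4.9560
P = 149.0 kW


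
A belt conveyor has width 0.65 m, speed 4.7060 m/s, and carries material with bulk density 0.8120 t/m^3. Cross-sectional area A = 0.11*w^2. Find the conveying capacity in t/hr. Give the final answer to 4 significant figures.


A = 0.11 * 0.65^2 = 0.046475 m^2
C = 0.046475 * 4.7060 * 0.8120 * 3600
C = 639.3 t/hr


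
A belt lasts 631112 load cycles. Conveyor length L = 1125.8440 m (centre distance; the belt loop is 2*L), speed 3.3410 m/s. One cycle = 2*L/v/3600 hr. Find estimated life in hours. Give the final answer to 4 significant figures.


cycle_time = 2 * 1125.8440 / 3.3410 / 3600 = 0.18721 hr
life = 631112 * 0.18721 = 118200 hours


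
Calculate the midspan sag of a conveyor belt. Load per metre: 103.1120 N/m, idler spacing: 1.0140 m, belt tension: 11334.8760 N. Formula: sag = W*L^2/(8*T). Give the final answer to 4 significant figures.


sag = 103.1120 * 1.0140^2 / (8 * 11334.8760)
sag = 0.001169 m


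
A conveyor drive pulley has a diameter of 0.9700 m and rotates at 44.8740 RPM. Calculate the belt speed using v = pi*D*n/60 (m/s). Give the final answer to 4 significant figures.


v = pi * 0.9700 * 44.8740 / 60
v = 2.279 m/s


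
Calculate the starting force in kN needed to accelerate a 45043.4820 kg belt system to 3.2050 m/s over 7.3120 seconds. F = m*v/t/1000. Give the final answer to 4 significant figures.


F = 45043.4820 * 3.2050 / 7.3120 / 1000
F = 19.74 kN


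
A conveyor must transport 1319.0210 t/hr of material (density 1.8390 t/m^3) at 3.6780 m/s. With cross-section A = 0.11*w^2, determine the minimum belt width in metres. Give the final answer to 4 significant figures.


A_req = 1319.0210 / (3.6780 * 1.8390 * 3600) = 0.0541696 m^2
w = sqrt(0.0541696 / 0.11)
w = 0.7017 m


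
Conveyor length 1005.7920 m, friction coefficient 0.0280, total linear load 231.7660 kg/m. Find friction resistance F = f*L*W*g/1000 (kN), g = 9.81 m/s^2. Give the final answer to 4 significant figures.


F = 0.0280 * 1005.7920 * 231.7660 * 9.81 / 1000
F = 64.03 kN


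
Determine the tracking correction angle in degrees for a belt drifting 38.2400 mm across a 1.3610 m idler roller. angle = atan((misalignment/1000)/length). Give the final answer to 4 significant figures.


misalign_m = 38.2400 / 1000 = 0.038240 m
angle = atan(0.038240 / 1.3610)
angle = 1.609 deg


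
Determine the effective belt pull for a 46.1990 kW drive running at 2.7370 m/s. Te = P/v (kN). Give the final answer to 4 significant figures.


Te = P / v = 46.1990 / 2.7370
Te = 16.88 kN


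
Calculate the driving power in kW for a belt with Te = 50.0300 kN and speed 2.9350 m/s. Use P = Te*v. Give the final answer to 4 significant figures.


P = Te * v = 50.0300 * 2.9350
P = 146.8 kW


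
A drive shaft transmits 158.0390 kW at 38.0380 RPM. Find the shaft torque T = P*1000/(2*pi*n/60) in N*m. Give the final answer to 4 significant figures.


omega = 2*pi*38.0380/60 = 3.98333 rad/s
T = 158.0390*1000 / 3.98333
T = 39680 N*m


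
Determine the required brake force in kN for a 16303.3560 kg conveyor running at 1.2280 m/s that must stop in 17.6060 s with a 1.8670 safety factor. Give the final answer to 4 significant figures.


F = 16303.3560 * 1.2280 / 17.6060 * 1.8670 / 1000
F = 2.123 kN


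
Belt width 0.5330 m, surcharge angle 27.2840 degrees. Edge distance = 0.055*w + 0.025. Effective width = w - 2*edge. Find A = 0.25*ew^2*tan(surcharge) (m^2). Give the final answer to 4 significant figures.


edge = 0.055*0.5330 + 0.025 = 0.054315 m
ew = 0.5330 - 2*0.054315 = 0.42437 m
A = 0.25 * 0.42437^2 * tan(27.2840 deg)
A = 0.02322 m^2


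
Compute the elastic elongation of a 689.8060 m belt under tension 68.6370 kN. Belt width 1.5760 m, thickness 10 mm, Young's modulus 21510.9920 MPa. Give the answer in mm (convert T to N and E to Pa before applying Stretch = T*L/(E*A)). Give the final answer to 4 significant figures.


A = 1.5760 * 0.01 = 0.01576 m^2
Stretch = 68.6370*1000 * 689.8060 / (21510.9920e6 * 0.01576) * 1000
Stretch = 139.7 mm


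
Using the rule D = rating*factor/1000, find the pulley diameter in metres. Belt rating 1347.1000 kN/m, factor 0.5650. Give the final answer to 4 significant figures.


D = 1347.1000 * 0.5650 / 1000
D = 0.7611 m


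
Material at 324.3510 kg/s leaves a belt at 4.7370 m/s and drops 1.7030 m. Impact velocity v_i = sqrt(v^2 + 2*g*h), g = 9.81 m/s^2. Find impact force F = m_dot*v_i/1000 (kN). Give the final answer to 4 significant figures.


v_i = sqrt(4.7370^2 + 2*9.81*1.7030) = 7.47342 m/s
F = 324.3510 * 7.47342 / 1000
F = 2.424 kN


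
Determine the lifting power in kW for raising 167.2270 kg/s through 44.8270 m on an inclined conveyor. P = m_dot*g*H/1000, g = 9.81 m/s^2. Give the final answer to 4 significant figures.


P = 167.2270 * 9.81 * 44.8270 / 1000
P = 73.54 kW


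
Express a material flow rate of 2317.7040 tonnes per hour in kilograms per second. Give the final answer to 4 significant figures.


m_dot = 2317.7040 * 1000 / 3600
m_dot = 643.8 kg/s


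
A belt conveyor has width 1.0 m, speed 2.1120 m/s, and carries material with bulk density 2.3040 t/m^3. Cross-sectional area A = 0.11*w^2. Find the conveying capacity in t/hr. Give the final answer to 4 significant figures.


A = 0.11 * 1.0^2 = 0.11 m^2
C = 0.11 * 2.1120 * 2.3040 * 3600
C = 1927 t/hr


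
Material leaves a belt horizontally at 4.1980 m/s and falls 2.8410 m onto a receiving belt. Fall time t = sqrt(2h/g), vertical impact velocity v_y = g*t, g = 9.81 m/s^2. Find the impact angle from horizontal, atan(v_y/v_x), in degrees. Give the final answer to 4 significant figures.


t = sqrt(2*2.8410/9.81) = 0.761055 s
v_y = 9.81 * 0.761055 = 7.46595 m/s
angle = atan(7.46595 / 4.1980) = 60.65 deg


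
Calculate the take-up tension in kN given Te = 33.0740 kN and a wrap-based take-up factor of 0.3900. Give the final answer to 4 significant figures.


T_tu = 33.0740 * 0.3900
T_tu = 12.90 kN


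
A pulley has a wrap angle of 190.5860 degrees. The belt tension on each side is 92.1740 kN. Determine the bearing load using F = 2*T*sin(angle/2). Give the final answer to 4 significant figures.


F = 2 * 92.1740 * sin(190.5860/2 deg)
F = 183.6 kN


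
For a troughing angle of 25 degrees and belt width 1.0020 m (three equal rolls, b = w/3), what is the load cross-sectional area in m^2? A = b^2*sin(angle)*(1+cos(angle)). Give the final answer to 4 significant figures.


b = 1.0020/3 = 0.334 m
A = 0.334^2 * sin(25 deg) * (1 + cos(25 deg))
A = 0.08987 m^2


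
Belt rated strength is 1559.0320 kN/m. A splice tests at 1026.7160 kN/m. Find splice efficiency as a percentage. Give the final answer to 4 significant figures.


Eff = 1026.7160 / 1559.0320 * 100
Eff = 65.86 %


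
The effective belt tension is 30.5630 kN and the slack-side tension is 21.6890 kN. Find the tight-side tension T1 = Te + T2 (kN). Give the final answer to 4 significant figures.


T1 = Te + T2 = 30.5630 + 21.6890
T1 = 52.25 kN


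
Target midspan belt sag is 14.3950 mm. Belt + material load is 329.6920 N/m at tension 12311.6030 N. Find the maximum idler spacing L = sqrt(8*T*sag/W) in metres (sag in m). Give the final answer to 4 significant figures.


sag = 14.3950/1000 = 0.014395 m
L = sqrt(8 * 12311.6030 * 0.014395 / 329.6920)
L = 2.074 m


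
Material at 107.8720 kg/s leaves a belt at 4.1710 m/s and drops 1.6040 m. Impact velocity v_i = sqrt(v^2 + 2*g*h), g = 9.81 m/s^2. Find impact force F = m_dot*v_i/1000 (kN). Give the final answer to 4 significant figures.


v_i = sqrt(4.1710^2 + 2*9.81*1.6040) = 6.99055 m/s
F = 107.8720 * 6.99055 / 1000
F = 0.7541 kN


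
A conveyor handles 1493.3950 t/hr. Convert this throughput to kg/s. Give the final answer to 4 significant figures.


m_dot = 1493.3950 * 1000 / 3600
m_dot = 414.8 kg/s


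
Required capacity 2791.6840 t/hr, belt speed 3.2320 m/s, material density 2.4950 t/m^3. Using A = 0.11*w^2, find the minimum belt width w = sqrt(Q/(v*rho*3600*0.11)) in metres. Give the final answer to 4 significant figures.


A_req = 2791.6840 / (3.2320 * 2.4950 * 3600) = 0.0961661 m^2
w = sqrt(0.0961661 / 0.11)
w = 0.9350 m


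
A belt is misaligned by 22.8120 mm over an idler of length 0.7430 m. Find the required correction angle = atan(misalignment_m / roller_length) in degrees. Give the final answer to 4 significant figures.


misalign_m = 22.8120 / 1000 = 0.022812 m
angle = atan(0.022812 / 0.7430)
angle = 1.759 deg


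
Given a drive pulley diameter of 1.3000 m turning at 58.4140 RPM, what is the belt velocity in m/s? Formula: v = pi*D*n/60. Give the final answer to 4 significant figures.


v = pi * 1.3000 * 58.4140 / 60
v = 3.976 m/s


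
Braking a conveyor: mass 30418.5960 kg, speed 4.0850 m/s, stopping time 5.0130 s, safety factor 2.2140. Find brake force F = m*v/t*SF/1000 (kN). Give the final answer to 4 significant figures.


F = 30418.5960 * 4.0850 / 5.0130 * 2.2140 / 1000
F = 54.88 kN


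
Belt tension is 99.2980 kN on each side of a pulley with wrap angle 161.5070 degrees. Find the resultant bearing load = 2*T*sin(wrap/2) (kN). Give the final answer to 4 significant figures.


F = 2 * 99.2980 * sin(161.5070/2 deg)
F = 196.0 kN


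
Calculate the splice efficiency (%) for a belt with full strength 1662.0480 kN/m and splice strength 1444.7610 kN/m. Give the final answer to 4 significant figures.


Eff = 1444.7610 / 1662.0480 * 100
Eff = 86.93 %


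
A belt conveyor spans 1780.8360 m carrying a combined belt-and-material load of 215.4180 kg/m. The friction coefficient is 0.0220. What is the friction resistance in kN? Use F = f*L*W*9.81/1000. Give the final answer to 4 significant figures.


F = 0.0220 * 1780.8360 * 215.4180 * 9.81 / 1000
F = 82.79 kN


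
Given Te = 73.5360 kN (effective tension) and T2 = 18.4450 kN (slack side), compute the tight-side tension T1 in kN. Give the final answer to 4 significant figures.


T1 = Te + T2 = 73.5360 + 18.4450
T1 = 91.98 kN


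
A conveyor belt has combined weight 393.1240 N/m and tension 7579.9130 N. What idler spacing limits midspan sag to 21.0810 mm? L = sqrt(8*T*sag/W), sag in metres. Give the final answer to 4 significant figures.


sag = 21.0810/1000 = 0.021081 m
L = sqrt(8 * 7579.9130 * 0.021081 / 393.1240)
L = 1.803 m


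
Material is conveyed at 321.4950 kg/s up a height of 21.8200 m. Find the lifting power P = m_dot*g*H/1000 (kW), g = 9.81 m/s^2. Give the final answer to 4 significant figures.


P = 321.4950 * 9.81 * 21.8200 / 1000
P = 68.82 kW


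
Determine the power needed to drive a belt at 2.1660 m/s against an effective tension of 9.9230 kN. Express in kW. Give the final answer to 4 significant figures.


P = Te * v = 9.9230 * 2.1660
P = 21.49 kW
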